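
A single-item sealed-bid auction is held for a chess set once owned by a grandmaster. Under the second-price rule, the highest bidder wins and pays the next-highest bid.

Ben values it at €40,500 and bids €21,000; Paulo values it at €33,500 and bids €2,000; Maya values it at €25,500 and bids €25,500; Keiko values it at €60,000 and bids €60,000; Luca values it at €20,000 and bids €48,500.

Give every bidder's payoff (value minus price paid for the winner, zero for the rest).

Ranking the bids: Keiko €60,000, then Luca €48,500, then Maya €25,500, then Ben €21,000, then Paulo €2,000.
Keiko has the top bid and wins; the price is the second-highest bid, €48,500.
Keiko's payoff = €60,000 − €48,500 = €11,500. All other bidders lose, so their payoff is 0.

Payoffs: Ben €0, Paulo €0, Maya €0, Keiko €11,500, Luca €0.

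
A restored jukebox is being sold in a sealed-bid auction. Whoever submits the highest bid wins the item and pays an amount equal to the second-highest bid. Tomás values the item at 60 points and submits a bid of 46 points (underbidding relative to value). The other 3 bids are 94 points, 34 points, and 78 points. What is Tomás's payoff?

Highest competing bid: 94 points.
Tomás's bid 46 points is not the highest, so Tomás loses, pays nothing, and earns zero payoff.

0 points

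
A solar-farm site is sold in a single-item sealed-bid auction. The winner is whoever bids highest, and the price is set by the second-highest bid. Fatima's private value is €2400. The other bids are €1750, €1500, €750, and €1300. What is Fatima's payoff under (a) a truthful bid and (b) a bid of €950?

(a) €650  (b) €0

The highest competing bid is €1750.
Bidding truthfully at €2400: Fatima has the top bid, wins, and pays the second-highest bid €1750. Payoff = €2400 − €1750 = €650.
Bidding €950: the top bid is €1750 (a rival), so Fatima loses. Payoff = €0.
Deviating from a truthful bid can only lose payoff in a second-price auction — never gain.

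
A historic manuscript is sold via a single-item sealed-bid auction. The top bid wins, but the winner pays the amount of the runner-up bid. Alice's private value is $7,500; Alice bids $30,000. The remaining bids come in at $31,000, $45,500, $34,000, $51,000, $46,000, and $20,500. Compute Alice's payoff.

Highest competing bid: $51,000.
Alice's bid $30,000 is not the highest, so Alice loses, pays nothing, and earns zero payoff.

$0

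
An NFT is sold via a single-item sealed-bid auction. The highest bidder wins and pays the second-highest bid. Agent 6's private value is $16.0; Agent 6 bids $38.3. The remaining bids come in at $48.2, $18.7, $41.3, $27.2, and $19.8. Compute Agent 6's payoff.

Highest competing bid: $48.2.
Agent 6's bid $38.3 is not the highest, so Agent 6 loses, pays nothing, and earns zero payoff.

$0.0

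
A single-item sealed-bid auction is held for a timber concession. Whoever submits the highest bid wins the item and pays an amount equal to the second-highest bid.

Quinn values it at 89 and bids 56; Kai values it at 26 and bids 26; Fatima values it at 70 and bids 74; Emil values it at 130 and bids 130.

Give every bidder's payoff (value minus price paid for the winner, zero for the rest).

Ranking the bids: Emil 130, then Fatima 74, then Quinn 56, then Kai 26.
Emil has the top bid and wins; the price is the second-highest bid, 74.
Emil's payoff = 130 − 74 = 56. All other bidders lose, so their payoff is 0.

Payoffs: Quinn 0, Kai 0, Fatima 0, Emil 56.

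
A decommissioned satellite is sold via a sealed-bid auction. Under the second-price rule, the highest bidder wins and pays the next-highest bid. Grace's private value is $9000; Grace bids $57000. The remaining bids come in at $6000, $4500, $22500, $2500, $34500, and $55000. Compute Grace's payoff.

Highest competing bid: $55000.
Grace's bid $57000 is the highest overall, so Grace wins and pays the second-highest bid, $55000.
Payoff = value − price = $9000 − $55000 = -$46000.
Overbidding won the item at a price above value — truthful bidding would have avoided this loss.

-$46000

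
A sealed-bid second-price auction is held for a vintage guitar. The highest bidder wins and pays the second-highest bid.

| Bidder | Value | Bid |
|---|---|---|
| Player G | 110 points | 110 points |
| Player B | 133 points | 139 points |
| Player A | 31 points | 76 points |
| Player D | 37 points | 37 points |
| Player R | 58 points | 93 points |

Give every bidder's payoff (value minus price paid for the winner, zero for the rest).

Ranking the bids: Player B 139 points > Player G 110 points > Player R 93 points > Player A 76 points > Player D 37 points.
Player B has the top bid and wins; the price is the second-highest bid, 110 points.
Player B's payoff = 133 points − 110 points = 23 points. All other bidders lose, so their payoff is 0.

Player G 0 points, Player B 23 points, Player A 0 points, Player D 0 points, Player R 0 points.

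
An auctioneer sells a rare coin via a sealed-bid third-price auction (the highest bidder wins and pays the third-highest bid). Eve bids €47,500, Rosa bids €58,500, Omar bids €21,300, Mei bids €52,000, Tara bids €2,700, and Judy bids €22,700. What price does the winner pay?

€47,500

Sorted high to low: Rosa €58,500, then Mei €52,000, then Eve €47,500, then Judy €22,700, then Omar €21,300, then Tara €2,700.
Rosa is the highest bidder, so Rosa wins.
Under the third-price rule, the price is the third-highest bid: €47,500.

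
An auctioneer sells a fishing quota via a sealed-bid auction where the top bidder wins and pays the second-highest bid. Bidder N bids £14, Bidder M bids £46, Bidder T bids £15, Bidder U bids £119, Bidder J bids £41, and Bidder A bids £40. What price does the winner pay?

Price paid: £46.

Bids in descending order: Bidder U £119 > Bidder M £46 > Bidder J £41 > Bidder A £40 > Bidder T £15 > Bidder N £14.
Bidder U is the highest bidder, so Bidder U wins.
Under the second-price rule, the price is the second-highest bid: £46.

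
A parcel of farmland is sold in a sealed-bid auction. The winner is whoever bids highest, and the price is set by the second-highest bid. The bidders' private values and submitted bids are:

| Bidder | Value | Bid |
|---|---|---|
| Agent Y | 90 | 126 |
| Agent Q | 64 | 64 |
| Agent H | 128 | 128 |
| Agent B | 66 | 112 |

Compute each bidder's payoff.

Sorted high to low: Agent H 128, then Agent Y 126, then Agent B 112, then Agent Q 64.
Agent H has the top bid and wins; the price is the second-highest bid, 126.
Agent H's payoff = 128 − 126 = 2. All other bidders lose, so their payoff is 0.

Payoffs: Agent Y 0, Agent Q 0, Agent H 2, Agent B 0.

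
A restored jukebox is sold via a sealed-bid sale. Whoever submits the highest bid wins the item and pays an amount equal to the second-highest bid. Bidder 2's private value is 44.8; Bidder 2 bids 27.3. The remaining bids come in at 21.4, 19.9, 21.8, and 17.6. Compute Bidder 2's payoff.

Highest competing bid: 21.8.
Bidder 2's bid 27.3 is the highest overall, so Bidder 2 wins and pays the second-highest bid, 21.8.
Payoff = value − price = 44.8 − 21.8 = 23.0.

23.0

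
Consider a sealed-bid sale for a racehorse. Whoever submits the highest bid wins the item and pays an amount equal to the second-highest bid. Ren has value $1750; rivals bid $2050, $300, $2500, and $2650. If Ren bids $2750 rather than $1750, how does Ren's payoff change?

-$900

The highest competing bid is $2650.
Bidding truthfully at $1750: the top bid is $2650 (a rival), so Ren loses. Payoff = $0.
Bidding $2750: Ren has the top bid, wins, and pays the second-highest bid $2650. Payoff = $1750 − $2650 = -$900.
Change = -$900 − $0 = -$900.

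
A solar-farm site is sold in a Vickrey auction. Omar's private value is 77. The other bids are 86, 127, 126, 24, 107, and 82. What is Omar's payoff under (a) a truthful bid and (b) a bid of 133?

The highest competing bid is 127.
Bidding truthfully at 77: the top bid is 127 (a rival), so Omar loses. Payoff = 0.
Bidding 133: Omar has the top bid, wins, and pays the second-highest bid 127. Payoff = 77 − 127 = -50.

Truthful: 0; alternative: -50.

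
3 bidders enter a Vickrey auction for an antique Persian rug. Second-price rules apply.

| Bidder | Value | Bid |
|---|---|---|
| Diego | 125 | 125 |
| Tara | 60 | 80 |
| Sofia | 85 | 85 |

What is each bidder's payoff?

Diego 40, Tara 0, Sofia 0.

Bids in descending order: Diego 125; Sofia 85; Tara 80.
Diego has the top bid and wins; the price is the second-highest bid, 85.
Diego's payoff = 125 − 85 = 40. All other bidders lose, so their payoff is 0.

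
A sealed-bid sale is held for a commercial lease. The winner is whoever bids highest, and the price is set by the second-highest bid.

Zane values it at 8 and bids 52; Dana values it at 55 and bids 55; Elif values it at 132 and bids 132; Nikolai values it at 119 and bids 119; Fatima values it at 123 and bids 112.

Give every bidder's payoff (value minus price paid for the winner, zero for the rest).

Payoffs: Zane 0, Dana 0, Elif 13, Nikolai 0, Fatima 0.

Bids in descending order: Elif 132, then Nikolai 119, then Fatima 112, then Dana 55, then Zane 52.
Elif has the top bid and wins; the price is the second-highest bid, 119.
Elif's payoff = 132 − 119 = 13. All other bidders lose, so their payoff is 0.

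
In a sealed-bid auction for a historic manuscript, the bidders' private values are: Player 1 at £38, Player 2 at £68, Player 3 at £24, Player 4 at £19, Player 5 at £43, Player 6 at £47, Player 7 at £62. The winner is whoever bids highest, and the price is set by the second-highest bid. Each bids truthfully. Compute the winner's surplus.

Ranking the bids: Player 2 £68, then Player 7 £62, then Player 6 £47, then Player 5 £43, then Player 1 £38, then Player 3 £24, then Player 4 £19.
Player 2 wins with the top bid and pays the second-highest, £62.
Surplus = £68 − £62 = £6.

£6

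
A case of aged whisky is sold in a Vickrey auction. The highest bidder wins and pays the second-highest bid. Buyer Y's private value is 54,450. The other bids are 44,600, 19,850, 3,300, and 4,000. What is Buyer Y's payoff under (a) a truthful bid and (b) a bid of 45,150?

(a) 9,850  (b) 9,850

The highest competing bid is 44,600.
Bidding truthfully at 54,450: Buyer Y has the top bid, wins, and pays the second-highest bid 44,600. Payoff = 54,450 − 44,600 = 9,850.
Bidding 45,150: Buyer Y has the top bid, wins, and pays the second-highest bid 44,600. Payoff = 54,450 − 44,600 = 9,850.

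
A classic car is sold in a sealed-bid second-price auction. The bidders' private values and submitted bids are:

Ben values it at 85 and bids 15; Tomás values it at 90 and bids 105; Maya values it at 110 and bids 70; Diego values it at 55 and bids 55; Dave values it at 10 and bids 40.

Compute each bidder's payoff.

Ben 0, Tomás 20, Maya 0, Diego 0, Dave 0.

Ranking the bids: Tomás 105 > Maya 70 > Diego 55 > Dave 40 > Ben 15.
Tomás has the top bid and wins; the price is the second-highest bid, 70.
Tomás's payoff = 90 − 70 = 20. All other bidders lose, so their payoff is 0.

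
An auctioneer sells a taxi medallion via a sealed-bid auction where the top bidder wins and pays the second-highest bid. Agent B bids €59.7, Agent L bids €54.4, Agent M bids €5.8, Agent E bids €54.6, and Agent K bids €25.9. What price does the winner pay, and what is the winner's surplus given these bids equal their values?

The winner pays €54.6 for a surplus of €5.1.

Ordered from highest: Agent B €59.7 > Agent E €54.6 > Agent L €54.4 > Agent K €25.9 > Agent M €5.8.
Agent B is the highest bidder, so Agent B wins.
Under the second-price rule, the price is the second-highest bid: €54.6.
Surplus = €59.7 − €54.6 = €5.1.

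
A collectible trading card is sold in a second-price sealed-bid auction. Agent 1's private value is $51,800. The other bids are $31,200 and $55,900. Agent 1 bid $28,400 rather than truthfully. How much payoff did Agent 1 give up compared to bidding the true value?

The highest competing bid is $55,900.
Bidding truthfully at $51,800: the top bid is $55,900 (a rival), so Agent 1 loses. Payoff = $0.
Bidding $28,400: the top bid is $55,900 (a rival), so Agent 1 loses. Payoff = $0.
Regret = truthful payoff − actual payoff = $0 − $0 = $0.

Payoff forgone: $0.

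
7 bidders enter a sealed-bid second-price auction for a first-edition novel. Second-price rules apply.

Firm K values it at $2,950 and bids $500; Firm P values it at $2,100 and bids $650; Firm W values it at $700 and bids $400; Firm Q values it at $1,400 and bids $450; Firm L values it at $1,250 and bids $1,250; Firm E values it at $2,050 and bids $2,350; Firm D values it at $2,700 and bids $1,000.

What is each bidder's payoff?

Firm K $0, Firm P $0, Firm W $0, Firm Q $0, Firm L $0, Firm E $800, Firm D $0.

Sorted high to low: Firm E $2,350 > Firm L $1,250 > Firm D $1,000 > Firm P $650 > Firm K $500 > Firm Q $450 > Firm W $400.
Firm E has the top bid and wins; the price is the second-highest bid, $1,250.
Firm E's payoff = $2,050 − $1,250 = $800. All other bidders lose, so their payoff is 0.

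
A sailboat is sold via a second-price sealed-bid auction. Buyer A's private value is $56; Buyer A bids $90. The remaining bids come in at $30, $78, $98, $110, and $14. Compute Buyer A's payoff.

Payoff = $0.

Highest competing bid: $110.
Buyer A's bid $90 is not the highest, so Buyer A loses, pays nothing, and earns zero payoff.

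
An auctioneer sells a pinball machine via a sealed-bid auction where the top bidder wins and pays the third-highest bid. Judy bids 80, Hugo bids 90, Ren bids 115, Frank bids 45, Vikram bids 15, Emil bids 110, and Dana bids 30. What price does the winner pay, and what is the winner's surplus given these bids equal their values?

Bids in descending order: Ren 115 > Emil 110 > Hugo 90 > Judy 80 > Frank 45 > Dana 30 > Vikram 15.
Ren is the highest bidder, so Ren wins.
Under the third-price rule, the price is the third-highest bid: 90.
Surplus = 115 − 90 = 25.

The winner pays 90 for a surplus of 25.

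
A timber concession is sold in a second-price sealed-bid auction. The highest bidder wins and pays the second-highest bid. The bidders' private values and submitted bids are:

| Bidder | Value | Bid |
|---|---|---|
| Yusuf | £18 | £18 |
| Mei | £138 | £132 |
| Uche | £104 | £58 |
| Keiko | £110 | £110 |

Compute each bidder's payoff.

Ranking the bids: Mei £132, then Keiko £110, then Uche £58, then Yusuf £18.
Mei has the top bid and wins; the price is the second-highest bid, £110.
Mei's payoff = £138 − £110 = £28. All other bidders lose, so their payoff is 0.

Payoffs: Yusuf £0, Mei £28, Uche £0, Keiko £0.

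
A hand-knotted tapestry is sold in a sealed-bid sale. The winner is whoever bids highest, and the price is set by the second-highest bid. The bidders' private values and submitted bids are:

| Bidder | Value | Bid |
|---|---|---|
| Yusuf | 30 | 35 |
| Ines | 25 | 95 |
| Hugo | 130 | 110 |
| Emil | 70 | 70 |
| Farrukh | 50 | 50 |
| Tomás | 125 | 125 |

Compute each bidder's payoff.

Yusuf 0, Ines 0, Hugo 0, Emil 0, Farrukh 0, Tomás 15.

Bids in descending order: Tomás 125 > Hugo 110 > Ines 95 > Emil 70 > Farrukh 50 > Yusuf 35.
Tomás has the top bid and wins; the price is the second-highest bid, 110.
Tomás's payoff = 125 − 110 = 15. All other bidders lose, so their payoff is 0.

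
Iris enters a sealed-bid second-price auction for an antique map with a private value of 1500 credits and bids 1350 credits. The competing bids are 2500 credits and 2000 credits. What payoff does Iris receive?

Highest competing bid: 2500 credits.
Iris's bid 1350 credits is not the highest, so Iris loses, pays nothing, and earns zero payoff.

0 credits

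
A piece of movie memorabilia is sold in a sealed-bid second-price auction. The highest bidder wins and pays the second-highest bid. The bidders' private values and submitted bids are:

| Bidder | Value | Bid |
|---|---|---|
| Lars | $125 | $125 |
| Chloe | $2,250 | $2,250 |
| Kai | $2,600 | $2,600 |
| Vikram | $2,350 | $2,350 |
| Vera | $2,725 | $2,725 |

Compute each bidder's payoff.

Sorted high to low: Vera $2,725; Kai $2,600; Vikram $2,350; Chloe $2,250; Lars $125.
Vera has the top bid and wins; the price is the second-highest bid, $2,600.
Vera's payoff = $2,725 − $2,600 = $125. All other bidders lose, so their payoff is 0.

Lars $0, Chloe $0, Kai $0, Vikram $0, Vera $125.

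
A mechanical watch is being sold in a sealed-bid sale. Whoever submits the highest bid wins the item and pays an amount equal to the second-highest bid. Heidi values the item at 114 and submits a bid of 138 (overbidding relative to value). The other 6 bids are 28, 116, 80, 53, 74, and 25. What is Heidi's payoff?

Highest competing bid: 116.
Heidi's bid 138 is the highest overall, so Heidi wins and pays the second-highest bid, 116.
Payoff = value − price = 114 − 116 = -2.

-2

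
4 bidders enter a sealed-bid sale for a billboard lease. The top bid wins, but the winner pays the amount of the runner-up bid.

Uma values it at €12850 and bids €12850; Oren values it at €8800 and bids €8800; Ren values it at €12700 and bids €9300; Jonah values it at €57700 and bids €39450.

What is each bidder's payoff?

Bids in descending order: Jonah €39450; Uma €12850; Ren €9300; Oren €8800.
Jonah has the top bid and wins; the price is the second-highest bid, €12850.
Jonah's payoff = €57700 − €12850 = €44850. All other bidders lose, so their payoff is 0.

Payoffs: Uma €0, Oren €0, Ren €0, Jonah €44850.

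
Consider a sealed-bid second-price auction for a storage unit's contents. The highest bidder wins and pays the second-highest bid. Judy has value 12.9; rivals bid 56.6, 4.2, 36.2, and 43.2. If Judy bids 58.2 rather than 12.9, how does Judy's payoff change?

Change in payoff: -43.7.

The highest competing bid is 56.6.
Bidding truthfully at 12.9: the top bid is 56.6 (a rival), so Judy loses. Payoff = 0.0.
Bidding 58.2: Judy has the top bid, wins, and pays the second-highest bid 56.6. Payoff = 12.9 − 56.6 = -43.7.
Change = -43.7 − 0.0 = -43.7.
This is the dominant-strategy logic: truthful bidding weakly beats any alternative.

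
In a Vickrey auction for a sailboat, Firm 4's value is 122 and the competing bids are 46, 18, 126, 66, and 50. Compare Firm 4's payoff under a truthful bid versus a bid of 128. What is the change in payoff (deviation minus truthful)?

The highest competing bid is 126.
Bidding truthfully at 122: the top bid is 126 (a rival), so Firm 4 loses. Payoff = 0.
Bidding 128: Firm 4 has the top bid, wins, and pays the second-highest bid 126. Payoff = 122 − 126 = -4.
Change = -4 − 0 = -4.
This is the dominant-strategy logic: truthful bidding weakly beats any alternative.

-4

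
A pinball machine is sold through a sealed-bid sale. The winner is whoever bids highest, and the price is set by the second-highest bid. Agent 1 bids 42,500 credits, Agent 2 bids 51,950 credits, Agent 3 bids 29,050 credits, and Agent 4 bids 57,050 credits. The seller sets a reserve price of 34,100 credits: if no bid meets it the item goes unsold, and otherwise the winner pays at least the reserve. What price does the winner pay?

Bids in descending order: Agent 4 57,050 credits, then Agent 2 51,950 credits, then Agent 1 42,500 credits, then Agent 3 29,050 credits.
Agent 4 has the highest bid, so Agent 4 wins.
The second-highest bid is 51,950 credits, which exceeds the reserve, so that sets the price.

The winner pays 51,950 credits.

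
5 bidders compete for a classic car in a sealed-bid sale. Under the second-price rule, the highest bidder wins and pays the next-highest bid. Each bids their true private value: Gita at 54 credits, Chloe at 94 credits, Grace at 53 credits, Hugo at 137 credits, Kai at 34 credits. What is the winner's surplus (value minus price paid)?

Sorted high to low: Hugo 137 credits > Chloe 94 credits > Gita 54 credits > Grace 53 credits > Kai 34 credits.
Hugo wins with the top bid and pays the second-highest, 94 credits.
Surplus = 137 credits − 94 credits = 43 credits.

43 credits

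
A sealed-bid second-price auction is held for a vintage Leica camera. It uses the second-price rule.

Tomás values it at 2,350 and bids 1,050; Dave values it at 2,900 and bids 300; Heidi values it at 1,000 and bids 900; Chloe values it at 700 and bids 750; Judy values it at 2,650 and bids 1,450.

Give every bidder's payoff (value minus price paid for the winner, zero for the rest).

Tomás 0, Dave 0, Heidi 0, Chloe 0, Judy 1,600.

Ordered from highest: Judy 1,450; Tomás 1,050; Heidi 900; Chloe 750; Dave 300.
Judy has the top bid and wins; the price is the second-highest bid, 1,050.
Judy's payoff = 2,650 − 1,050 = 1,600. All other bidders lose, so their payoff is 0.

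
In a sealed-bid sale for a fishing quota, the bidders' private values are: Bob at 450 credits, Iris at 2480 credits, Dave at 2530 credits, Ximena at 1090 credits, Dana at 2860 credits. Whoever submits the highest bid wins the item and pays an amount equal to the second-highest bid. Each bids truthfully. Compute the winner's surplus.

330 credits

Bids in descending order: Dana 2860 credits > Dave 2530 credits > Iris 2480 credits > Ximena 1090 credits > Bob 450 credits.
Dana wins with the top bid and pays the second-highest, 2530 credits.
Surplus = 2860 credits − 2530 credits = 330 credits.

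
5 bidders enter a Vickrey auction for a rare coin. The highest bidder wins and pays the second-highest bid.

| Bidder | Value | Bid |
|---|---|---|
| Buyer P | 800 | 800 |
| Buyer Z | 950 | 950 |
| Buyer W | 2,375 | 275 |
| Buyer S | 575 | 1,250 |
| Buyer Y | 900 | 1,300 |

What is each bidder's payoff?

Payoffs: Buyer P 0, Buyer Z 0, Buyer W 0, Buyer S 0, Buyer Y -350.

Ordered from highest: Buyer Y 1,300; Buyer S 1,250; Buyer Z 950; Buyer P 800; Buyer W 275.
Buyer Y has the top bid and wins; the price is the second-highest bid, 1,250.
Buyer Y's payoff = 900 − 1,250 = -350. All other bidders lose, so their payoff is 0.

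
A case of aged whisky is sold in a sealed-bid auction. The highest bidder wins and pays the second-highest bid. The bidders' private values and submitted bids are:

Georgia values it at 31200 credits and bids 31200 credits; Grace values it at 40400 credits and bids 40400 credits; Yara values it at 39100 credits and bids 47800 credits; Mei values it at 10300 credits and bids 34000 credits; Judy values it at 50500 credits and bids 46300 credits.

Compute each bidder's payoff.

Bids in descending order: Yara 47800 credits > Judy 46300 credits > Grace 40400 credits > Mei 34000 credits > Georgia 31200 credits.
Yara has the top bid and wins; the price is the second-highest bid, 46300 credits.
Yara's payoff = 39100 credits − 46300 credits = -7200 credits. All other bidders lose, so their payoff is 0.

Georgia 0 credits, Grace 0 credits, Yara -7200 credits, Mei 0 credits, Judy 0 credits.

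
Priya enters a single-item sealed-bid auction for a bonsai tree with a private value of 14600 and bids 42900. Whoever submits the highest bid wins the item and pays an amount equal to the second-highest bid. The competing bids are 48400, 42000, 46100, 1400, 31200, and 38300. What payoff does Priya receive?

0

Highest competing bid: 48400.
Priya's bid 42900 is not the highest, so Priya loses, pays nothing, and earns zero payoff.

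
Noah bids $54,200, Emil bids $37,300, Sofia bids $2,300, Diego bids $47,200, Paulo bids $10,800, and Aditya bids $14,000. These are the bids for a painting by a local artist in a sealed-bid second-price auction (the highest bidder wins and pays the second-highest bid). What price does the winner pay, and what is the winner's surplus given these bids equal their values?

Price $47,200; surplus $7,000.

Ranking the bids: Noah $54,200 > Diego $47,200 > Emil $37,300 > Aditya $14,000 > Paulo $10,800 > Sofia $2,300.
Noah is the highest bidder, so Noah wins.
Under the second-price rule, the price is the second-highest bid: $47,200.
Surplus = $54,200 − $47,200 = $7,000.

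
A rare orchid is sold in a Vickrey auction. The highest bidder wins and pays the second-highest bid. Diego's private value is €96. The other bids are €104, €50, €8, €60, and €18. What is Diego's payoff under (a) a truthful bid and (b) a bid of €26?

Truthful: €0; alternative: €0.

The highest competing bid is €104.
Bidding truthfully at €96: the top bid is €104 (a rival), so Diego loses. Payoff = €0.
Bidding €26: the top bid is €104 (a rival), so Diego loses. Payoff = €0.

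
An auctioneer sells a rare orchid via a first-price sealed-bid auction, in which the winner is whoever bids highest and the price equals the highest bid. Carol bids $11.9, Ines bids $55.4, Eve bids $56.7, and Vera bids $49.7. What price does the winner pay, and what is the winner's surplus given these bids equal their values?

The winner pays $56.7 for a surplus of $0.0.

Bids in descending order: Eve $56.7, then Ines $55.4, then Vera $49.7, then Carol $11.9.
Eve is the highest bidder, so Eve wins.
Under the first-price rule, the price is the highest bid: $56.7.
Surplus = $56.7 − $56.7 = $0.0.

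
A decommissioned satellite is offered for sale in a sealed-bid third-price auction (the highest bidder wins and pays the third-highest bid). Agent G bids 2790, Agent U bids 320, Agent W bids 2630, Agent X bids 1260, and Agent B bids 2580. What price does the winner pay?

Ordered from highest: Agent G 2790 > Agent W 2630 > Agent B 2580 > Agent X 1260 > Agent U 320.
Agent G is the highest bidder, so Agent G wins.
Under the third-price rule, the price is the third-highest bid: 2580.

2580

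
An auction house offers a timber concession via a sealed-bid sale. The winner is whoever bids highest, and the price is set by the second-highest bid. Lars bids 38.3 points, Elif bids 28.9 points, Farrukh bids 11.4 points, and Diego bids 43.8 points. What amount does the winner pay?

Sorted high to low: Diego 43.8 points > Lars 38.3 points > Elif 28.9 points > Farrukh 11.4 points.
Diego has the highest bid, so Diego wins.
The second-highest bid is 38.3 points, so that is what Diego pays.

The winner pays 38.3 points.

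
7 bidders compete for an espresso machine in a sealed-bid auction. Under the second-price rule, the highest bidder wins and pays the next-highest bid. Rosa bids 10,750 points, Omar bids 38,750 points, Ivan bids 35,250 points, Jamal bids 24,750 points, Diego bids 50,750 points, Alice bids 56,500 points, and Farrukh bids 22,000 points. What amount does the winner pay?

50,750 points

Bids in descending order: Alice 56,500 points, then Diego 50,750 points, then Omar 38,750 points, then Ivan 35,250 points, then Jamal 24,750 points, then Farrukh 22,000 points, then Rosa 10,750 points.
Alice has the highest bid, so Alice wins.
The second-highest bid is 50,750 points, so that is what Alice pays.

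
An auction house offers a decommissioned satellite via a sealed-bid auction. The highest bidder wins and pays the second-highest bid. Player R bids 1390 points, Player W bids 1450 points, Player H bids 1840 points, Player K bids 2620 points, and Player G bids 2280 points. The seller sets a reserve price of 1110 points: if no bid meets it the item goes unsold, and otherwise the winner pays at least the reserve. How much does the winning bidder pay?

The winner pays 2280 points.

Ordered from highest: Player K 2620 points, then Player G 2280 points, then Player H 1840 points, then Player W 1450 points, then Player R 1390 points.
Player K has the highest bid, so Player K wins.
The second-highest bid is 2280 points, which exceeds the reserve, so that sets the price.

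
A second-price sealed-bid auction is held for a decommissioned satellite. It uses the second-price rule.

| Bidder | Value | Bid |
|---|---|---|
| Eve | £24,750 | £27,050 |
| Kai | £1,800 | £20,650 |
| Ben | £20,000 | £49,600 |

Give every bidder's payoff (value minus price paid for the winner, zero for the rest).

Bids in descending order: Ben £49,600 > Eve £27,050 > Kai £20,650.
Ben has the top bid and wins; the price is the second-highest bid, £27,050.
Ben's payoff = £20,000 − £27,050 = -£7,050. All other bidders lose, so their payoff is 0.

Payoffs: Eve £0, Kai £0, Ben -£7,050.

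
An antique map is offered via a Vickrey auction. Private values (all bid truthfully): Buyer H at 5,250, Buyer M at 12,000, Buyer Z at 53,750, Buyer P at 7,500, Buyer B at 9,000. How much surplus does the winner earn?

Ordered from highest: Buyer Z 53,750; Buyer M 12,000; Buyer B 9,000; Buyer P 7,500; Buyer H 5,250.
Buyer Z wins with the top bid and pays the second-highest, 12,000.
Surplus = 53,750 − 12,000 = 41,750.

Surplus = 41,750.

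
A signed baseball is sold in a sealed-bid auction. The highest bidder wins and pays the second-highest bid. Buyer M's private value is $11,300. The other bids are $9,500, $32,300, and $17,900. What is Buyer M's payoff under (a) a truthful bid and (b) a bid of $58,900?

Truthful: $0; alternative: -$21,000.

The highest competing bid is $32,300.
Bidding truthfully at $11,300: the top bid is $32,300 (a rival), so Buyer M loses. Payoff = $0.
Bidding $58,900: Buyer M has the top bid, wins, and pays the second-highest bid $32,300. Payoff = $11,300 − $32,300 = -$21,000.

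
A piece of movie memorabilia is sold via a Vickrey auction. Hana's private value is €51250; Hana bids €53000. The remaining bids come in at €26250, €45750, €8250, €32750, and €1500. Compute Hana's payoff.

Highest competing bid: €45750.
Hana's bid €53000 is the highest overall, so Hana wins and pays the second-highest bid, €45750.
Payoff = value − price = €51250 − €45750 = €5500.

Payoff = €5500.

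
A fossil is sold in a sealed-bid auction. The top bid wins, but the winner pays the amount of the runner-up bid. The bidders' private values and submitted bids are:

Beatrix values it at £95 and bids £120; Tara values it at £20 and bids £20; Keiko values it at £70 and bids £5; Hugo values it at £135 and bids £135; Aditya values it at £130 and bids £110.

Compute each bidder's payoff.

Payoffs: Beatrix £0, Tara £0, Keiko £0, Hugo £15, Aditya £0.

Sorted high to low: Hugo £135 > Beatrix £120 > Aditya £110 > Tara £20 > Keiko £5.
Hugo has the top bid and wins; the price is the second-highest bid, £120.
Hugo's payoff = £135 − £120 = £15. All other bidders lose, so their payoff is 0.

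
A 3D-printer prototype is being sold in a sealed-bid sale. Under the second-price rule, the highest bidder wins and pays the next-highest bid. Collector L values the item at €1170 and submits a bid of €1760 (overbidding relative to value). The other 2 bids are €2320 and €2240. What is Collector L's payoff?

Collector L's payoff: €0.

Highest competing bid: €2320.
Collector L's bid €1760 is not the highest, so Collector L loses, pays nothing, and earns zero payoff.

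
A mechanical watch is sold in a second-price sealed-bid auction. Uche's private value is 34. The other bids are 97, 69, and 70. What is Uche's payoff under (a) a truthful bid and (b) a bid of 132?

The highest competing bid is 97.
Bidding truthfully at 34: the top bid is 97 (a rival), so Uche loses. Payoff = 0.
Bidding 132: Uche has the top bid, wins, and pays the second-highest bid 97. Payoff = 34 − 97 = -63.

(a) 0  (b) -63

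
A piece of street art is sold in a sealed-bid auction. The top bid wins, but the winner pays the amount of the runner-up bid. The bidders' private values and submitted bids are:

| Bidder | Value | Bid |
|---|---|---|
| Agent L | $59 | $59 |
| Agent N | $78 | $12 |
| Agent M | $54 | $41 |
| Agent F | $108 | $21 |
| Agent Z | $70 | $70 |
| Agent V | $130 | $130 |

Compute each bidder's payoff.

Ranking the bids: Agent V $130, then Agent Z $70, then Agent L $59, then Agent M $41, then Agent F $21, then Agent N $12.
Agent V has the top bid and wins; the price is the second-highest bid, $70.
Agent V's payoff = $130 − $70 = $60. All other bidders lose, so their payoff is 0.

Payoffs: Agent L $0, Agent N $0, Agent M $0, Agent F $0, Agent Z $0, Agent V $60.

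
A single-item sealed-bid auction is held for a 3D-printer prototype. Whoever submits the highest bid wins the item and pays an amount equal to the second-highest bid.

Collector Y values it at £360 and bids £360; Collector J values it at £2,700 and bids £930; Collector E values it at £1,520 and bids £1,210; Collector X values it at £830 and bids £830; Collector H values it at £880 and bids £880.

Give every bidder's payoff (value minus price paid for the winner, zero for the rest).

Payoffs: Collector Y £0, Collector J £0, Collector E £590, Collector X £0, Collector H £0.

Ordered from highest: Collector E £1,210; Collector J £930; Collector H £880; Collector X £830; Collector Y £360.
Collector E has the top bid and wins; the price is the second-highest bid, £930.
Collector E's payoff = £1,520 − £930 = £590. All other bidders lose, so their payoff is 0.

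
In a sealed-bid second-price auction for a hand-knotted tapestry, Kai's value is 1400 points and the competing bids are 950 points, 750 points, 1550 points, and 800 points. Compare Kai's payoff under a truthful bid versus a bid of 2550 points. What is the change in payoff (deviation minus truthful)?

The highest competing bid is 1550 points.
Bidding truthfully at 1400 points: the top bid is 1550 points (a rival), so Kai loses. Payoff = 0 points.
Bidding 2550 points: Kai has the top bid, wins, and pays the second-highest bid 1550 points. Payoff = 1400 points − 1550 points = -150 points.
Change = -150 points − 0 points = -150 points.

Change in payoff: -150 points.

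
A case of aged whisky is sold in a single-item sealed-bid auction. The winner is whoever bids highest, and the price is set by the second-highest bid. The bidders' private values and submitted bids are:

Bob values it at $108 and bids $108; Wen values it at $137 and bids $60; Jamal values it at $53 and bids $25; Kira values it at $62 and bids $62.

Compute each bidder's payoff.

Payoffs: Bob $46, Wen $0, Jamal $0, Kira $0.

Sorted high to low: Bob $108; Kira $62; Wen $60; Jamal $25.
Bob has the top bid and wins; the price is the second-highest bid, $62.
Bob's payoff = $108 − $62 = $46. All other bidders lose, so their payoff is 0.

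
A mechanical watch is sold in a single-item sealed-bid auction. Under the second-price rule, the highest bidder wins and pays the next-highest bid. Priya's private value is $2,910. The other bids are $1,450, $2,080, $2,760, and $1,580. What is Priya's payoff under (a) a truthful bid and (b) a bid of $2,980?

The highest competing bid is $2,760.
Bidding truthfully at $2,910: Priya has the top bid, wins, and pays the second-highest bid $2,760. Payoff = $2,910 − $2,760 = $150.
Bidding $2,980: Priya has the top bid, wins, and pays the second-highest bid $2,760. Payoff = $2,910 − $2,760 = $150.
The bid only affects whether you win, not the price — here both bids land on the same side of the top rival bid, so the deviation is payoff-neutral.

Truthful: $150; alternative: $150.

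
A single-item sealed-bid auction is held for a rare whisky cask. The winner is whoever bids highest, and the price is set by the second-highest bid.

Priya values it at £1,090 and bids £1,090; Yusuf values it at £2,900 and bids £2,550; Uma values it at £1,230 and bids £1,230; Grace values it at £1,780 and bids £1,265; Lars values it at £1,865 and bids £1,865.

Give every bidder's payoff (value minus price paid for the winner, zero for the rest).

Ordered from highest: Yusuf £2,550; Lars £1,865; Grace £1,265; Uma £1,230; Priya £1,090.
Yusuf has the top bid and wins; the price is the second-highest bid, £1,865.
Yusuf's payoff = £2,900 − £1,865 = £1,035. All other bidders lose, so their payoff is 0.

Payoffs: Priya £0, Yusuf £1,035, Uma £0, Grace £0, Lars £0.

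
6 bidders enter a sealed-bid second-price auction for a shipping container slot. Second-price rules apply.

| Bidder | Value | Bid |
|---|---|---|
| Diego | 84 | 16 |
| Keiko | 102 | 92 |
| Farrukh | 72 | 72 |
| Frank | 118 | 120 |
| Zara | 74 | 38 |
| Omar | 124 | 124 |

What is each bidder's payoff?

Diego 0, Keiko 0, Farrukh 0, Frank 0, Zara 0, Omar 4.

Ranking the bids: Omar 124 > Frank 120 > Keiko 92 > Farrukh 72 > Zara 38 > Diego 16.
Omar has the top bid and wins; the price is the second-highest bid, 120.
Omar's payoff = 124 − 120 = 4. All other bidders lose, so their payoff is 0.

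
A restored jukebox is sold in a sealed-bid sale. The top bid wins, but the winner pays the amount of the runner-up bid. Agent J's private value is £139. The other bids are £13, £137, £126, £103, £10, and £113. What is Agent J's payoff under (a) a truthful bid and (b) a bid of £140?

The highest competing bid is £137.
Bidding truthfully at £139: Agent J has the top bid, wins, and pays the second-highest bid £137. Payoff = £139 − £137 = £2.
Bidding £140: Agent J has the top bid, wins, and pays the second-highest bid £137. Payoff = £139 − £137 = £2.

Truthful: £2; alternative: £2.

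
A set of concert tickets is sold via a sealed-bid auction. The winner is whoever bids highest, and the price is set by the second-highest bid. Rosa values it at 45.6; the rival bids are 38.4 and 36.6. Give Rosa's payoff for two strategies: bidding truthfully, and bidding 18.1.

The highest competing bid is 38.4.
Bidding truthfully at 45.6: Rosa has the top bid, wins, and pays the second-highest bid 38.4. Payoff = 45.6 − 38.4 = 7.2.
Bidding 18.1: the top bid is 38.4 (a rival), so Rosa loses. Payoff = 0.0.

Truthful: 7.2; alternative: 0.0.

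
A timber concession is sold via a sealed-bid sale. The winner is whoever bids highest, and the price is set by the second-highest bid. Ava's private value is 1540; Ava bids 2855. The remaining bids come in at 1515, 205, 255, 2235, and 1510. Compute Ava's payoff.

Payoff = -695.

Highest competing bid: 2235.
Ava's bid 2855 is the highest overall, so Ava wins and pays the second-highest bid, 2235.
Payoff = value − price = 1540 − 2235 = -695.
Overbidding won the item at a price above value — truthful bidding would have avoided this loss.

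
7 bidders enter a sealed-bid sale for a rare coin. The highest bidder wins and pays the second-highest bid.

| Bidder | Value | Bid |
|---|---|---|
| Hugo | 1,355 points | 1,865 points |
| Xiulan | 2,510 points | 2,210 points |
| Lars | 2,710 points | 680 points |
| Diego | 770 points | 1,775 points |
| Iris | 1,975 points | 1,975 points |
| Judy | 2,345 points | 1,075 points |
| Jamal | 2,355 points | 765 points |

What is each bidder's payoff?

Bids in descending order: Xiulan 2,210 points, then Iris 1,975 points, then Hugo 1,865 points, then Diego 1,775 points, then Judy 1,075 points, then Jamal 765 points, then Lars 680 points.
Xiulan has the top bid and wins; the price is the second-highest bid, 1,975 points.
Xiulan's payoff = 2,510 points − 1,975 points = 535 points. All other bidders lose, so their payoff is 0.

Hugo 0 points, Xiulan 535 points, Lars 0 points, Diego 0 points, Iris 0 points, Judy 0 points, Jamal 0 points.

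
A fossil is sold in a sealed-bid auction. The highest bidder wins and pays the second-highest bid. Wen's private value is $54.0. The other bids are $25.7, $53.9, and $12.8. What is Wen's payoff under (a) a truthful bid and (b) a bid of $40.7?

The highest competing bid is $53.9.
Bidding truthfully at $54.0: Wen has the top bid, wins, and pays the second-highest bid $53.9. Payoff = $54.0 − $53.9 = $0.1.
Bidding $40.7: the top bid is $53.9 (a rival), so Wen loses. Payoff = $0.0.
This is the dominant-strategy logic: truthful bidding weakly beats any alternative.

(a) $0.1  (b) $0.0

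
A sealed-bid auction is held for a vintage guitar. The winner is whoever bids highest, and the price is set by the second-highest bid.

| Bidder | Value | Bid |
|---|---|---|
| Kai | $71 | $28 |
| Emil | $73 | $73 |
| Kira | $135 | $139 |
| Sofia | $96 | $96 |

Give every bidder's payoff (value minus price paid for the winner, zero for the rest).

Kai $0, Emil $0, Kira $39, Sofia $0.

Sorted high to low: Kira $139 > Sofia $96 > Emil $73 > Kai $28.
Kira has the top bid and wins; the price is the second-highest bid, $96.
Kira's payoff = $135 − $96 = $39. All other bidders lose, so their payoff is 0.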